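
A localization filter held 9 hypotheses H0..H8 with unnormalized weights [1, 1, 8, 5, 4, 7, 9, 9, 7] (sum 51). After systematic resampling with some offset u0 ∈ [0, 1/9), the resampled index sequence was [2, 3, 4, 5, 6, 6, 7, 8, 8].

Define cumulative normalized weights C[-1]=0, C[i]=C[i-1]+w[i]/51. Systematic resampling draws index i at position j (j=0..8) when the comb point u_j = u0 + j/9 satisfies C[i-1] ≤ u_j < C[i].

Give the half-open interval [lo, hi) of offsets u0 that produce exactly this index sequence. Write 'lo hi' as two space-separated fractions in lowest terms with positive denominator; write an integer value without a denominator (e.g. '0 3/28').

C = [1/51, 2/51, 10/51, 5/17, 19/51, 26/51, 35/51, 44/51, 1]
j=0 picked index 2: u0 ∈ [2/51, 10/51)
j=1 picked index 3: u0 ∈ [13/153, 28/153)
j=2 picked index 4: u0 ∈ [11/153, 23/153)
j=3 picked index 5: u0 ∈ [2/51, 3/17)
j=4 picked index 6: u0 ∈ [10/153, 37/153)
j=5 picked index 6: u0 ∈ [-7/153, 20/153)
j=6 picked index 7: u0 ∈ [1/51, 10/51)
j=7 picked index 8: u0 ∈ [13/153, 2/9)
j=8 picked index 8: u0 ∈ [-4/153, 1/9)
intersection: [13/153, 1/9)

13/153 1/9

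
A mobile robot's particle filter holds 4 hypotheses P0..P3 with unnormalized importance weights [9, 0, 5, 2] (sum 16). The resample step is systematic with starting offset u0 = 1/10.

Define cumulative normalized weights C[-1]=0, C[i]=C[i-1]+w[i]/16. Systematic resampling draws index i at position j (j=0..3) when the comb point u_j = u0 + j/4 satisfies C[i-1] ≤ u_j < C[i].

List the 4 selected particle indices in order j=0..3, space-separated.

C = [9/16, 9/16, 7/8, 1]
j=0: u_0=1/10 ∈ [0, 9/16) → index 0
j=1: u_1=7/20 ∈ [0, 9/16) → index 0
j=2: u_2=3/5 ∈ [9/16, 7/8) → index 2
j=3: u_3=17/20 ∈ [9/16, 7/8) → index 2

0 0 2 2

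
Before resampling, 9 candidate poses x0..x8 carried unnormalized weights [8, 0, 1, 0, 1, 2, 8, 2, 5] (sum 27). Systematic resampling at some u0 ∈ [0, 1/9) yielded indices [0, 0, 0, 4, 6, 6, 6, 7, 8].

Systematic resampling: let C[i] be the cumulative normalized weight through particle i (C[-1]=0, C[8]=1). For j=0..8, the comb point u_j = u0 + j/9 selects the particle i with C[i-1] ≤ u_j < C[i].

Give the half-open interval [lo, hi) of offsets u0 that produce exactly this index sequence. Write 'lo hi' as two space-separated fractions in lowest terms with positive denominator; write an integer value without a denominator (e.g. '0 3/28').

0 1/27

C = [8/27, 8/27, 1/3, 1/3, 10/27, 4/9, 20/27, 22/27, 1]
j=0 picked index 0: u0 ∈ [0, 8/27)
j=1 picked index 0: u0 ∈ [-1/9, 5/27)
j=2 picked index 0: u0 ∈ [-2/9, 2/27)
j=3 picked index 4: u0 ∈ [0, 1/27)
j=4 picked index 6: u0 ∈ [0, 8/27)
j=5 picked index 6: u0 ∈ [-1/9, 5/27)
j=6 picked index 6: u0 ∈ [-2/9, 2/27)
j=7 picked index 7: u0 ∈ [-1/27, 1/27)
j=8 picked index 8: u0 ∈ [-2/27, 1/9)
intersection: [0, 1/27)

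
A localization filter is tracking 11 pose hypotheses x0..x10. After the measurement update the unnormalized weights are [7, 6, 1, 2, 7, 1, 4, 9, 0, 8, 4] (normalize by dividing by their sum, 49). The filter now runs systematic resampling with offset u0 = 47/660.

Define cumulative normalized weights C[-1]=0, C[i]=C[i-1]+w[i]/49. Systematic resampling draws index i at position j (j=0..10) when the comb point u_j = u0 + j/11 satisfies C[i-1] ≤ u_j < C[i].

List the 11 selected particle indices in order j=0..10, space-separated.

0 1 1 4 4 6 7 7 9 9 10

C = [1/7, 13/49, 2/7, 16/49, 23/49, 24/49, 4/7, 37/49, 37/49, 45/49, 1]
j=0: u_0=47/660 ∈ [0, 1/7) → index 0
j=1: u_1=107/660 ∈ [1/7, 13/49) → index 1
j=2: u_2=167/660 ∈ [1/7, 13/49) → index 1
j=3: u_3=227/660 ∈ [16/49, 23/49) → index 4
j=4: u_4=287/660 ∈ [16/49, 23/49) → index 4
j=5: u_5=347/660 ∈ [24/49, 4/7) → index 6
j=6: u_6=37/60 ∈ [4/7, 37/49) → index 7
j=7: u_7=467/660 ∈ [4/7, 37/49) → index 7
j=8: u_8=527/660 ∈ [37/49, 45/49) → index 9
j=9: u_9=587/660 ∈ [37/49, 45/49) → index 9
j=10: u_10=647/660 ∈ [45/49, 1) → index 10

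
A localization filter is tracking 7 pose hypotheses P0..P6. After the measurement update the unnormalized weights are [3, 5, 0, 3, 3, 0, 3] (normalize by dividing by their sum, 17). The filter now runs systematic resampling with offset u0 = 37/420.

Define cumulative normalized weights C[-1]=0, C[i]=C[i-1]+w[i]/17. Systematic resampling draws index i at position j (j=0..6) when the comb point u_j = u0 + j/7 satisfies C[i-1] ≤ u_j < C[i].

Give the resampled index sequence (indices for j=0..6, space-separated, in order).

0 1 1 3 4 4 6

C = [3/17, 8/17, 8/17, 11/17, 14/17, 14/17, 1]
j=0: u_0=37/420 ∈ [0, 3/17) → index 0
j=1: u_1=97/420 ∈ [3/17, 8/17) → index 1
j=2: u_2=157/420 ∈ [3/17, 8/17) → index 1
j=3: u_3=31/60 ∈ [8/17, 11/17) → index 3
j=4: u_4=277/420 ∈ [11/17, 14/17) → index 4
j=5: u_5=337/420 ∈ [11/17, 14/17) → index 4
j=6: u_6=397/420 ∈ [14/17, 1) → index 6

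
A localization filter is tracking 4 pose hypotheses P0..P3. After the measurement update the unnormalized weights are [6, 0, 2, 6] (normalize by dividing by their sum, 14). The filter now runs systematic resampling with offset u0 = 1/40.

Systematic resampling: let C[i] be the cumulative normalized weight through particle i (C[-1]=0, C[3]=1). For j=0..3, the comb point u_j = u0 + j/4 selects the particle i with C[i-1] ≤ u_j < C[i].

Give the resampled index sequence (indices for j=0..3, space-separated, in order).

C = [3/7, 3/7, 4/7, 1]
j=0: u_0=1/40 ∈ [0, 3/7) → index 0
j=1: u_1=11/40 ∈ [0, 3/7) → index 0
j=2: u_2=21/40 ∈ [3/7, 4/7) → index 2
j=3: u_3=31/40 ∈ [4/7, 1) → index 3

0 0 2 3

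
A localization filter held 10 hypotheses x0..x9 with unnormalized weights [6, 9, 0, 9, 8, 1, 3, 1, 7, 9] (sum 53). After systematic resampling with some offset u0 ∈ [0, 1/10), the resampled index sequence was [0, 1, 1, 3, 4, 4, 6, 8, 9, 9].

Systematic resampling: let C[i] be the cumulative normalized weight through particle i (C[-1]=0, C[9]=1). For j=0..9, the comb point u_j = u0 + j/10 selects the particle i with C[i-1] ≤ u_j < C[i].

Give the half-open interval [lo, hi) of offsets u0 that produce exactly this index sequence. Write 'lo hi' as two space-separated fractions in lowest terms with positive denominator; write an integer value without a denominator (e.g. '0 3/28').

C = [6/53, 15/53, 15/53, 24/53, 32/53, 33/53, 36/53, 37/53, 44/53, 1]
j=0 picked index 0: u0 ∈ [0, 6/53)
j=1 picked index 1: u0 ∈ [7/530, 97/530)
j=2 picked index 1: u0 ∈ [-23/265, 22/265)
j=3 picked index 3: u0 ∈ [-9/530, 81/530)
j=4 picked index 4: u0 ∈ [14/265, 54/265)
j=5 picked index 4: u0 ∈ [-5/106, 11/106)
j=6 picked index 6: u0 ∈ [6/265, 21/265)
j=7 picked index 8: u0 ∈ [-1/530, 69/530)
j=8 picked index 9: u0 ∈ [8/265, 1/5)
j=9 picked index 9: u0 ∈ [-37/530, 1/10)
intersection: [14/265, 21/265)

14/265 21/265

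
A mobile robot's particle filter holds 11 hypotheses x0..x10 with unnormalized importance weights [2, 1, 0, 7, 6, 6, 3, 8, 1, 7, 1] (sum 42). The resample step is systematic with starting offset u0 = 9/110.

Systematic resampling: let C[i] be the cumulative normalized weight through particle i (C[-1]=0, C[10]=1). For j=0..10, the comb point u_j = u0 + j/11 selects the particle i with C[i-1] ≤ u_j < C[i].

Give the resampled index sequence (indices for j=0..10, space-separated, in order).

C = [1/21, 1/14, 1/14, 5/21, 8/21, 11/21, 25/42, 11/14, 17/21, 41/42, 1]
j=0: u_0=9/110 ∈ [1/14, 5/21) → index 3
j=1: u_1=19/110 ∈ [1/14, 5/21) → index 3
j=2: u_2=29/110 ∈ [5/21, 8/21) → index 4
j=3: u_3=39/110 ∈ [5/21, 8/21) → index 4
j=4: u_4=49/110 ∈ [8/21, 11/21) → index 5
j=5: u_5=59/110 ∈ [11/21, 25/42) → index 6
j=6: u_6=69/110 ∈ [25/42, 11/14) → index 7
j=7: u_7=79/110 ∈ [25/42, 11/14) → index 7
j=8: u_8=89/110 ∈ [11/14, 17/21) → index 8
j=9: u_9=9/10 ∈ [17/21, 41/42) → index 9
j=10: u_10=109/110 ∈ [41/42, 1) → index 10

3 3 4 4 5 6 7 7 8 9 10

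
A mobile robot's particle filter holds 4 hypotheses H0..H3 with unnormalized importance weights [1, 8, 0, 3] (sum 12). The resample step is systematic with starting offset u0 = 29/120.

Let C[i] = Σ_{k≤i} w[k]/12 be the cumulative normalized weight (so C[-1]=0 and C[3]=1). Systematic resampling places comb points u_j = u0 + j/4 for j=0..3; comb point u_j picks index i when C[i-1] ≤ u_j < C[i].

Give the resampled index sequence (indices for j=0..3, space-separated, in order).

1 1 1 3

C = [1/12, 3/4, 3/4, 1]
j=0: u_0=29/120 ∈ [1/12, 3/4) → index 1
j=1: u_1=59/120 ∈ [1/12, 3/4) → index 1
j=2: u_2=89/120 ∈ [1/12, 3/4) → index 1
j=3: u_3=119/120 ∈ [3/4, 1) → index 3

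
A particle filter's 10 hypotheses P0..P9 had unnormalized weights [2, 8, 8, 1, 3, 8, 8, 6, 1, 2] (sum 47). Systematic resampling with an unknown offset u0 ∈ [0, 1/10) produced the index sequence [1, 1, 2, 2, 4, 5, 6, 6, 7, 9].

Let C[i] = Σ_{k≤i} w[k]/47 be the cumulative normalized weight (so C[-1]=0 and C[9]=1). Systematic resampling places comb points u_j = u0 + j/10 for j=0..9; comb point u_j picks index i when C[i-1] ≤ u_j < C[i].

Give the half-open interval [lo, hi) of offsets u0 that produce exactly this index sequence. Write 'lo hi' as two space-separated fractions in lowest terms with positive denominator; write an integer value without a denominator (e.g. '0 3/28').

27/470 16/235

C = [2/47, 10/47, 18/47, 19/47, 22/47, 30/47, 38/47, 44/47, 45/47, 1]
j=0 picked index 1: u0 ∈ [2/47, 10/47)
j=1 picked index 1: u0 ∈ [-27/470, 53/470)
j=2 picked index 2: u0 ∈ [3/235, 43/235)
j=3 picked index 2: u0 ∈ [-41/470, 39/470)
j=4 picked index 4: u0 ∈ [1/235, 16/235)
j=5 picked index 5: u0 ∈ [-3/94, 13/94)
j=6 picked index 6: u0 ∈ [9/235, 49/235)
j=7 picked index 6: u0 ∈ [-29/470, 51/470)
j=8 picked index 7: u0 ∈ [2/235, 32/235)
j=9 picked index 9: u0 ∈ [27/470, 1/10)
intersection: [27/470, 16/235)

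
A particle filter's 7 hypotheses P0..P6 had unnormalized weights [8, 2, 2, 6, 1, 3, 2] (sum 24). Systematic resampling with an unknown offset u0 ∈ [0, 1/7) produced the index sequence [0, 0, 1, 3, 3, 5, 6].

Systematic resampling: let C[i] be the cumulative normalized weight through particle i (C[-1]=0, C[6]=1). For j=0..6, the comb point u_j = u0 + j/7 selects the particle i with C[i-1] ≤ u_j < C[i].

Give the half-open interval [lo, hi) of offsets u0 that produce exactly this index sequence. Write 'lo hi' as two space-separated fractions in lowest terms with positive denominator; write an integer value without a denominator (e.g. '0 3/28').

13/168 11/84

C = [1/3, 5/12, 1/2, 3/4, 19/24, 11/12, 1]
j=0 picked index 0: u0 ∈ [0, 1/3)
j=1 picked index 0: u0 ∈ [-1/7, 4/21)
j=2 picked index 1: u0 ∈ [1/21, 11/84)
j=3 picked index 3: u0 ∈ [1/14, 9/28)
j=4 picked index 3: u0 ∈ [-1/14, 5/28)
j=5 picked index 5: u0 ∈ [13/168, 17/84)
j=6 picked index 6: u0 ∈ [5/84, 1/7)
intersection: [13/168, 11/84)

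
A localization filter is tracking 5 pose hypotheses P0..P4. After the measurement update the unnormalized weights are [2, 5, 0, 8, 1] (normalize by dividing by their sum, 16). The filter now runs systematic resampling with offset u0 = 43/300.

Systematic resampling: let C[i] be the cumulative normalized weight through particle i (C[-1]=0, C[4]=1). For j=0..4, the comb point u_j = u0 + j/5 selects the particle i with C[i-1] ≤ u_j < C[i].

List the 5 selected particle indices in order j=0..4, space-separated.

C = [1/8, 7/16, 7/16, 15/16, 1]
j=0: u_0=43/300 ∈ [1/8, 7/16) → index 1
j=1: u_1=103/300 ∈ [1/8, 7/16) → index 1
j=2: u_2=163/300 ∈ [7/16, 15/16) → index 3
j=3: u_3=223/300 ∈ [7/16, 15/16) → index 3
j=4: u_4=283/300 ∈ [15/16, 1) → index 4

1 1 3 3 4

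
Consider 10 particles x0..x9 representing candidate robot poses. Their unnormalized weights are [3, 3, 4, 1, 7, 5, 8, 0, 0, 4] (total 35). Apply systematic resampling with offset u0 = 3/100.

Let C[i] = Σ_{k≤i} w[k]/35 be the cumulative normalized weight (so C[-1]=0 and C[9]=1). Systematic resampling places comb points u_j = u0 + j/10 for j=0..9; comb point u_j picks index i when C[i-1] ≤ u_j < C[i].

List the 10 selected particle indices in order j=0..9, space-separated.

0 1 2 4 4 5 5 6 6 9

C = [3/35, 6/35, 2/7, 11/35, 18/35, 23/35, 31/35, 31/35, 31/35, 1]
j=0: u_0=3/100 ∈ [0, 3/35) → index 0
j=1: u_1=13/100 ∈ [3/35, 6/35) → index 1
j=2: u_2=23/100 ∈ [6/35, 2/7) → index 2
j=3: u_3=33/100 ∈ [11/35, 18/35) → index 4
j=4: u_4=43/100 ∈ [11/35, 18/35) → index 4
j=5: u_5=53/100 ∈ [18/35, 23/35) → index 5
j=6: u_6=63/100 ∈ [18/35, 23/35) → index 5
j=7: u_7=73/100 ∈ [23/35, 31/35) → index 6
j=8: u_8=83/100 ∈ [23/35, 31/35) → index 6
j=9: u_9=93/100 ∈ [31/35, 1) → index 9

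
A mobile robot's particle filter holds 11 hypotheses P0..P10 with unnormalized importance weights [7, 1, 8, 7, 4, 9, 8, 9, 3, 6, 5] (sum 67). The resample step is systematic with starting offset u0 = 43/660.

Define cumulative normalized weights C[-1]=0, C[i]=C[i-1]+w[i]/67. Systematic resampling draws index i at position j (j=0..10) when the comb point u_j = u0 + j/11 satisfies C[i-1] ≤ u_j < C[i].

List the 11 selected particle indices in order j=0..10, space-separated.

C = [7/67, 8/67, 16/67, 23/67, 27/67, 36/67, 44/67, 53/67, 56/67, 62/67, 1]
j=0: u_0=43/660 ∈ [0, 7/67) → index 0
j=1: u_1=103/660 ∈ [8/67, 16/67) → index 2
j=2: u_2=163/660 ∈ [16/67, 23/67) → index 3
j=3: u_3=223/660 ∈ [16/67, 23/67) → index 3
j=4: u_4=283/660 ∈ [27/67, 36/67) → index 5
j=5: u_5=343/660 ∈ [27/67, 36/67) → index 5
j=6: u_6=403/660 ∈ [36/67, 44/67) → index 6
j=7: u_7=463/660 ∈ [44/67, 53/67) → index 7
j=8: u_8=523/660 ∈ [53/67, 56/67) → index 8
j=9: u_9=53/60 ∈ [56/67, 62/67) → index 9
j=10: u_10=643/660 ∈ [62/67, 1) → index 10

0 2 3 3 5 5 6 7 8 9 10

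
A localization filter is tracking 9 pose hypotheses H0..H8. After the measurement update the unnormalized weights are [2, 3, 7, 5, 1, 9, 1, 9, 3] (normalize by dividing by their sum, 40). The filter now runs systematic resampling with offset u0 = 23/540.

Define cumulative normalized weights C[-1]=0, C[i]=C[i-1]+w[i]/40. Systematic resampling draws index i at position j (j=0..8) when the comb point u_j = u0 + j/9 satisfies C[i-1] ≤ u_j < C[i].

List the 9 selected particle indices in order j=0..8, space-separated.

C = [1/20, 1/8, 3/10, 17/40, 9/20, 27/40, 7/10, 37/40, 1]
j=0: u_0=23/540 ∈ [0, 1/20) → index 0
j=1: u_1=83/540 ∈ [1/8, 3/10) → index 2
j=2: u_2=143/540 ∈ [1/8, 3/10) → index 2
j=3: u_3=203/540 ∈ [3/10, 17/40) → index 3
j=4: u_4=263/540 ∈ [9/20, 27/40) → index 5
j=5: u_5=323/540 ∈ [9/20, 27/40) → index 5
j=6: u_6=383/540 ∈ [7/10, 37/40) → index 7
j=7: u_7=443/540 ∈ [7/10, 37/40) → index 7
j=8: u_8=503/540 ∈ [37/40, 1) → index 8

0 2 2 3 5 5 7 7 8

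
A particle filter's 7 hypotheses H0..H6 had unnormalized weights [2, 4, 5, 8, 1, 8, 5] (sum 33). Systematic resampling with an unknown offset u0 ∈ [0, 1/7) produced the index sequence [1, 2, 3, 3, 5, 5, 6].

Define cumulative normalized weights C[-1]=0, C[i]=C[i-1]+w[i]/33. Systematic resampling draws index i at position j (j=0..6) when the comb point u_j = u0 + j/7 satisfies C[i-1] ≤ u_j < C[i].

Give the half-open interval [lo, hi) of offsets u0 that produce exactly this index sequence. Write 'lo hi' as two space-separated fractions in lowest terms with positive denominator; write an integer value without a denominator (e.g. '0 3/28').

C = [2/33, 2/11, 1/3, 19/33, 20/33, 28/33, 1]
j=0 picked index 1: u0 ∈ [2/33, 2/11)
j=1 picked index 2: u0 ∈ [3/77, 4/21)
j=2 picked index 3: u0 ∈ [1/21, 67/231)
j=3 picked index 3: u0 ∈ [-2/21, 34/231)
j=4 picked index 5: u0 ∈ [8/231, 64/231)
j=5 picked index 5: u0 ∈ [-25/231, 31/231)
j=6 picked index 6: u0 ∈ [-2/231, 1/7)
intersection: [2/33, 31/231)

2/33 31/231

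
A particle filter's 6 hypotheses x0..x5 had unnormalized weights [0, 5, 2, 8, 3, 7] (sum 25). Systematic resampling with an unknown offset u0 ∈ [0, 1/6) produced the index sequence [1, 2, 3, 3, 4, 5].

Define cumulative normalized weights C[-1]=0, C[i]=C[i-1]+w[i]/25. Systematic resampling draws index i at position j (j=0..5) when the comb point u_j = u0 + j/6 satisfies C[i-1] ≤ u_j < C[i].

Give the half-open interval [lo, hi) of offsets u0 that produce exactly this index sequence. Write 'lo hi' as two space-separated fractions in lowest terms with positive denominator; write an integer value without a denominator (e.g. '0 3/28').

C = [0, 1/5, 7/25, 3/5, 18/25, 1]
j=0 picked index 1: u0 ∈ [0, 1/5)
j=1 picked index 2: u0 ∈ [1/30, 17/150)
j=2 picked index 3: u0 ∈ [-4/75, 4/15)
j=3 picked index 3: u0 ∈ [-11/50, 1/10)
j=4 picked index 4: u0 ∈ [-1/15, 4/75)
j=5 picked index 5: u0 ∈ [-17/150, 1/6)
intersection: [1/30, 4/75)

1/30 4/75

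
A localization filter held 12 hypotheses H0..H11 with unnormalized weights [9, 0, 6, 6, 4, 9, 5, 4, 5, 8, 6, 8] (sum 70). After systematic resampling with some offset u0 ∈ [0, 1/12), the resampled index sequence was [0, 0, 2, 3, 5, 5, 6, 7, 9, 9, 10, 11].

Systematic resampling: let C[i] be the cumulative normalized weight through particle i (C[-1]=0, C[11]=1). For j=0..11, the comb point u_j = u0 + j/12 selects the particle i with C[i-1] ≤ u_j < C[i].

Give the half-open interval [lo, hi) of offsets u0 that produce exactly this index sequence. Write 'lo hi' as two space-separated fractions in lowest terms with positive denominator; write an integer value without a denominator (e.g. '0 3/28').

C = [9/70, 9/70, 3/14, 3/10, 5/14, 17/35, 39/70, 43/70, 24/35, 4/5, 31/35, 1]
j=0 picked index 0: u0 ∈ [0, 9/70)
j=1 picked index 0: u0 ∈ [-1/12, 19/420)
j=2 picked index 2: u0 ∈ [-4/105, 1/21)
j=3 picked index 3: u0 ∈ [-1/28, 1/20)
j=4 picked index 5: u0 ∈ [1/42, 16/105)
j=5 picked index 5: u0 ∈ [-5/84, 29/420)
j=6 picked index 6: u0 ∈ [-1/70, 2/35)
j=7 picked index 7: u0 ∈ [-11/420, 13/420)
j=8 picked index 9: u0 ∈ [2/105, 2/15)
j=9 picked index 9: u0 ∈ [-9/140, 1/20)
j=10 picked index 10: u0 ∈ [-1/30, 11/210)
j=11 picked index 11: u0 ∈ [-13/420, 1/12)
intersection: [1/42, 13/420)

1/42 13/420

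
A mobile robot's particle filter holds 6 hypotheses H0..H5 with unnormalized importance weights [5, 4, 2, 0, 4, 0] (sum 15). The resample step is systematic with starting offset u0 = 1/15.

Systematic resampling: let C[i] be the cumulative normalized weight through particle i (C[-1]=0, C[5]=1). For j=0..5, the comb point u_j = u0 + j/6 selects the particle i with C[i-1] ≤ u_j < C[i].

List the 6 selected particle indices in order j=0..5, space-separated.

0 0 1 1 4 4

C = [1/3, 3/5, 11/15, 11/15, 1, 1]
j=0: u_0=1/15 ∈ [0, 1/3) → index 0
j=1: u_1=7/30 ∈ [0, 1/3) → index 0
j=2: u_2=2/5 ∈ [1/3, 3/5) → index 1
j=3: u_3=17/30 ∈ [1/3, 3/5) → index 1
j=4: u_4=11/15 ∈ [11/15, 1) → index 4
j=5: u_5=9/10 ∈ [11/15, 1) → index 4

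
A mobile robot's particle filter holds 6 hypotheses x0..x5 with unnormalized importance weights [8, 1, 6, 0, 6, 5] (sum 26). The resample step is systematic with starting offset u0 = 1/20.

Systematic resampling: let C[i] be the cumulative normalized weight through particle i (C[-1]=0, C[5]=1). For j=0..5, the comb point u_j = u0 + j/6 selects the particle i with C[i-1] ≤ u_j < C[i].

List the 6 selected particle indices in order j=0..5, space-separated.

0 0 2 2 4 5

C = [4/13, 9/26, 15/26, 15/26, 21/26, 1]
j=0: u_0=1/20 ∈ [0, 4/13) → index 0
j=1: u_1=13/60 ∈ [0, 4/13) → index 0
j=2: u_2=23/60 ∈ [9/26, 15/26) → index 2
j=3: u_3=11/20 ∈ [9/26, 15/26) → index 2
j=4: u_4=43/60 ∈ [15/26, 21/26) → index 4
j=5: u_5=53/60 ∈ [21/26, 1) → index 5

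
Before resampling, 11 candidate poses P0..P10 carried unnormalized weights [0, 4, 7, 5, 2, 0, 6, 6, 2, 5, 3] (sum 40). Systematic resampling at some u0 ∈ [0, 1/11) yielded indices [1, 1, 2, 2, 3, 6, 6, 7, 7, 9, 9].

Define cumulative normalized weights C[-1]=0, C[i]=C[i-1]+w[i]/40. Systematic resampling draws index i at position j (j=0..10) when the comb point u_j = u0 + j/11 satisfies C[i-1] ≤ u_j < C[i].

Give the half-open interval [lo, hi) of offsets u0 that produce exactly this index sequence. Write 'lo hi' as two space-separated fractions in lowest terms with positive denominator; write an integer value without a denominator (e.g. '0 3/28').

C = [0, 1/10, 11/40, 2/5, 9/20, 9/20, 3/5, 3/4, 4/5, 37/40, 1]
j=0 picked index 1: u0 ∈ [0, 1/10)
j=1 picked index 1: u0 ∈ [-1/11, 1/110)
j=2 picked index 2: u0 ∈ [-9/110, 41/440)
j=3 picked index 2: u0 ∈ [-19/110, 1/440)
j=4 picked index 3: u0 ∈ [-39/440, 2/55)
j=5 picked index 6: u0 ∈ [-1/220, 8/55)
j=6 picked index 6: u0 ∈ [-21/220, 3/55)
j=7 picked index 7: u0 ∈ [-2/55, 5/44)
j=8 picked index 7: u0 ∈ [-7/55, 1/44)
j=9 picked index 9: u0 ∈ [-1/55, 47/440)
j=10 picked index 9: u0 ∈ [-6/55, 7/440)
intersection: [0, 1/440)

0 1/440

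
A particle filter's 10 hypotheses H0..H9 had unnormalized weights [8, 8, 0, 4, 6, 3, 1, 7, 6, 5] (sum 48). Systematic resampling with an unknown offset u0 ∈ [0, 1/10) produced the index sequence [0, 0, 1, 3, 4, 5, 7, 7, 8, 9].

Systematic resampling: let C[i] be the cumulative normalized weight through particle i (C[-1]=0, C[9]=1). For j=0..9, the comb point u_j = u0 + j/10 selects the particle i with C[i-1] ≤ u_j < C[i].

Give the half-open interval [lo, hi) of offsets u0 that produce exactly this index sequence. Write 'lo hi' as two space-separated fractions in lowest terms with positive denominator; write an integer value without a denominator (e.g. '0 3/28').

C = [1/6, 1/3, 1/3, 5/12, 13/24, 29/48, 5/8, 37/48, 43/48, 1]
j=0 picked index 0: u0 ∈ [0, 1/6)
j=1 picked index 0: u0 ∈ [-1/10, 1/15)
j=2 picked index 1: u0 ∈ [-1/30, 2/15)
j=3 picked index 3: u0 ∈ [1/30, 7/60)
j=4 picked index 4: u0 ∈ [1/60, 17/120)
j=5 picked index 5: u0 ∈ [1/24, 5/48)
j=6 picked index 7: u0 ∈ [1/40, 41/240)
j=7 picked index 7: u0 ∈ [-3/40, 17/240)
j=8 picked index 8: u0 ∈ [-7/240, 23/240)
j=9 picked index 9: u0 ∈ [-1/240, 1/10)
intersection: [1/24, 1/15)

1/24 1/15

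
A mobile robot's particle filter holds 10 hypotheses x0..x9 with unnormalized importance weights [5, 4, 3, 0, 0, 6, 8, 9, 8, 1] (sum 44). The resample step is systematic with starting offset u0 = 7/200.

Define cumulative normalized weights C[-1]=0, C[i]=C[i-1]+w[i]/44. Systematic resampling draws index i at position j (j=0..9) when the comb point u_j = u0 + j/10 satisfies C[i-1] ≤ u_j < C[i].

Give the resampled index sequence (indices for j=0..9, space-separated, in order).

C = [5/44, 9/44, 3/11, 3/11, 3/11, 9/22, 13/22, 35/44, 43/44, 1]
j=0: u_0=7/200 ∈ [0, 5/44) → index 0
j=1: u_1=27/200 ∈ [5/44, 9/44) → index 1
j=2: u_2=47/200 ∈ [9/44, 3/11) → index 2
j=3: u_3=67/200 ∈ [3/11, 9/22) → index 5
j=4: u_4=87/200 ∈ [9/22, 13/22) → index 6
j=5: u_5=107/200 ∈ [9/22, 13/22) → index 6
j=6: u_6=127/200 ∈ [13/22, 35/44) → index 7
j=7: u_7=147/200 ∈ [13/22, 35/44) → index 7
j=8: u_8=167/200 ∈ [35/44, 43/44) → index 8
j=9: u_9=187/200 ∈ [35/44, 43/44) → index 8

0 1 2 5 6 6 7 7 8 8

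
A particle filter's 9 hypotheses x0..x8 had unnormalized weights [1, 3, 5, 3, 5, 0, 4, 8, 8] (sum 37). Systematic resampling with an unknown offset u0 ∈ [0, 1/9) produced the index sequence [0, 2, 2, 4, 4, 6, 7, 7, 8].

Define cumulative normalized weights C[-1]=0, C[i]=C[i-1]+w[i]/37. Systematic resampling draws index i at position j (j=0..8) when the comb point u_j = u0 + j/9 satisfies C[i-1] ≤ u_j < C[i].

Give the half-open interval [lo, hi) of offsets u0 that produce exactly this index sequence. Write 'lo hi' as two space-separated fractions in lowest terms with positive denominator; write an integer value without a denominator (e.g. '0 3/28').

0 2/333

C = [1/37, 4/37, 9/37, 12/37, 17/37, 17/37, 21/37, 29/37, 1]
j=0 picked index 0: u0 ∈ [0, 1/37)
j=1 picked index 2: u0 ∈ [-1/333, 44/333)
j=2 picked index 2: u0 ∈ [-38/333, 7/333)
j=3 picked index 4: u0 ∈ [-1/111, 14/111)
j=4 picked index 4: u0 ∈ [-40/333, 5/333)
j=5 picked index 6: u0 ∈ [-32/333, 4/333)
j=6 picked index 7: u0 ∈ [-11/111, 13/111)
j=7 picked index 7: u0 ∈ [-70/333, 2/333)
j=8 picked index 8: u0 ∈ [-35/333, 1/9)
intersection: [0, 2/333)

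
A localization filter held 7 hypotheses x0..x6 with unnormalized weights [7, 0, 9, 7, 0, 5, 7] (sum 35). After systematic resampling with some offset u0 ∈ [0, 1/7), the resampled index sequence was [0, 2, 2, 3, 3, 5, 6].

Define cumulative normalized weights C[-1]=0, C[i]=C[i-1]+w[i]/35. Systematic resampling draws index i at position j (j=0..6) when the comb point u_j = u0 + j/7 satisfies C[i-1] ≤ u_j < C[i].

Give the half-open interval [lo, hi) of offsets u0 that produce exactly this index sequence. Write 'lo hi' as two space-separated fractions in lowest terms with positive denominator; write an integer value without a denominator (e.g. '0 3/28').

C = [1/5, 1/5, 16/35, 23/35, 23/35, 4/5, 1]
j=0 picked index 0: u0 ∈ [0, 1/5)
j=1 picked index 2: u0 ∈ [2/35, 11/35)
j=2 picked index 2: u0 ∈ [-3/35, 6/35)
j=3 picked index 3: u0 ∈ [1/35, 8/35)
j=4 picked index 3: u0 ∈ [-4/35, 3/35)
j=5 picked index 5: u0 ∈ [-2/35, 3/35)
j=6 picked index 6: u0 ∈ [-2/35, 1/7)
intersection: [2/35, 3/35)

2/35 3/35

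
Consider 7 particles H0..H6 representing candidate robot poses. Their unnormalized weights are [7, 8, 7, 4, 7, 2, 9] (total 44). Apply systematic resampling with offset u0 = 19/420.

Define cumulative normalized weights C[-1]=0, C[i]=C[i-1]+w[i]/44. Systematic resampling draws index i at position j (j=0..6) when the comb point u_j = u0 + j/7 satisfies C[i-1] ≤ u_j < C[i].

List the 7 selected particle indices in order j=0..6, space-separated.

C = [7/44, 15/44, 1/2, 13/22, 3/4, 35/44, 1]
j=0: u_0=19/420 ∈ [0, 7/44) → index 0
j=1: u_1=79/420 ∈ [7/44, 15/44) → index 1
j=2: u_2=139/420 ∈ [7/44, 15/44) → index 1
j=3: u_3=199/420 ∈ [15/44, 1/2) → index 2
j=4: u_4=37/60 ∈ [13/22, 3/4) → index 4
j=5: u_5=319/420 ∈ [3/4, 35/44) → index 5
j=6: u_6=379/420 ∈ [35/44, 1) → index 6

0 1 1 2 4 5 6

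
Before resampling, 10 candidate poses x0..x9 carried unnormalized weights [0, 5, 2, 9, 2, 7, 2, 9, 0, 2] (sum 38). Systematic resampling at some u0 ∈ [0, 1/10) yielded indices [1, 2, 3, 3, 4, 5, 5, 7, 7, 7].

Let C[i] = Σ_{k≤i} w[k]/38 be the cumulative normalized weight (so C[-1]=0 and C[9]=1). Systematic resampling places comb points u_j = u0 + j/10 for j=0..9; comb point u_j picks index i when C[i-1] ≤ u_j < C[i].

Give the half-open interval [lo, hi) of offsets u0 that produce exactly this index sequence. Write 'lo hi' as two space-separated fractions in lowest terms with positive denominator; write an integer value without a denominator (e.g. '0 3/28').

3/95 9/190

C = [0, 5/38, 7/38, 8/19, 9/19, 25/38, 27/38, 18/19, 18/19, 1]
j=0 picked index 1: u0 ∈ [0, 5/38)
j=1 picked index 2: u0 ∈ [3/95, 8/95)
j=2 picked index 3: u0 ∈ [-3/190, 21/95)
j=3 picked index 3: u0 ∈ [-11/95, 23/190)
j=4 picked index 4: u0 ∈ [2/95, 7/95)
j=5 picked index 5: u0 ∈ [-1/38, 3/19)
j=6 picked index 5: u0 ∈ [-12/95, 11/190)
j=7 picked index 7: u0 ∈ [1/95, 47/190)
j=8 picked index 7: u0 ∈ [-17/190, 14/95)
j=9 picked index 7: u0 ∈ [-18/95, 9/190)
intersection: [3/95, 9/190)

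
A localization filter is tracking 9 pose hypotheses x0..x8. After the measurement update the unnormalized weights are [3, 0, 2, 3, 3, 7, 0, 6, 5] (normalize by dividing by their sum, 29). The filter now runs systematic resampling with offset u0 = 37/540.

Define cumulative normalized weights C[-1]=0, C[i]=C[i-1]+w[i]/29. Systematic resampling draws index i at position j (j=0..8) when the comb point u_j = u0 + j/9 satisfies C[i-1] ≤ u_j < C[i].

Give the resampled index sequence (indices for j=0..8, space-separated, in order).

C = [3/29, 3/29, 5/29, 8/29, 11/29, 18/29, 18/29, 24/29, 1]
j=0: u_0=37/540 ∈ [0, 3/29) → index 0
j=1: u_1=97/540 ∈ [5/29, 8/29) → index 3
j=2: u_2=157/540 ∈ [8/29, 11/29) → index 4
j=3: u_3=217/540 ∈ [11/29, 18/29) → index 5
j=4: u_4=277/540 ∈ [11/29, 18/29) → index 5
j=5: u_5=337/540 ∈ [18/29, 24/29) → index 7
j=6: u_6=397/540 ∈ [18/29, 24/29) → index 7
j=7: u_7=457/540 ∈ [24/29, 1) → index 8
j=8: u_8=517/540 ∈ [24/29, 1) → index 8

0 3 4 5 5 7 7 8 8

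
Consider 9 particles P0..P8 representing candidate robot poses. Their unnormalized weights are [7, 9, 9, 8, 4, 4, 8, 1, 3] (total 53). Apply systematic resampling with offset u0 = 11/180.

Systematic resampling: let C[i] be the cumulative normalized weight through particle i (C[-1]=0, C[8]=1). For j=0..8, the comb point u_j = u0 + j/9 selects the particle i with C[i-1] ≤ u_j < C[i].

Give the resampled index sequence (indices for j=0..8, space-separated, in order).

C = [7/53, 16/53, 25/53, 33/53, 37/53, 41/53, 49/53, 50/53, 1]
j=0: u_0=11/180 ∈ [0, 7/53) → index 0
j=1: u_1=31/180 ∈ [7/53, 16/53) → index 1
j=2: u_2=17/60 ∈ [7/53, 16/53) → index 1
j=3: u_3=71/180 ∈ [16/53, 25/53) → index 2
j=4: u_4=91/180 ∈ [25/53, 33/53) → index 3
j=5: u_5=37/60 ∈ [25/53, 33/53) → index 3
j=6: u_6=131/180 ∈ [37/53, 41/53) → index 5
j=7: u_7=151/180 ∈ [41/53, 49/53) → index 6
j=8: u_8=19/20 ∈ [50/53, 1) → index 8

0 1 1 2 3 3 5 6 8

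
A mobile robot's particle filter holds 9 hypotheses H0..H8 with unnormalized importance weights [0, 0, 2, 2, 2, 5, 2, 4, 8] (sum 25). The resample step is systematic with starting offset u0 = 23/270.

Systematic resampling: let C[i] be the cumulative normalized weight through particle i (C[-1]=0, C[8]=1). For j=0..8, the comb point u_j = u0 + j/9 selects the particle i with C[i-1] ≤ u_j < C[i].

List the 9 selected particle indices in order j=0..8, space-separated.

C = [0, 0, 2/25, 4/25, 6/25, 11/25, 13/25, 17/25, 1]
j=0: u_0=23/270 ∈ [2/25, 4/25) → index 3
j=1: u_1=53/270 ∈ [4/25, 6/25) → index 4
j=2: u_2=83/270 ∈ [6/25, 11/25) → index 5
j=3: u_3=113/270 ∈ [6/25, 11/25) → index 5
j=4: u_4=143/270 ∈ [13/25, 17/25) → index 7
j=5: u_5=173/270 ∈ [13/25, 17/25) → index 7
j=6: u_6=203/270 ∈ [17/25, 1) → index 8
j=7: u_7=233/270 ∈ [17/25, 1) → index 8
j=8: u_8=263/270 ∈ [17/25, 1) → index 8

3 4 5 5 7 7 8 8 8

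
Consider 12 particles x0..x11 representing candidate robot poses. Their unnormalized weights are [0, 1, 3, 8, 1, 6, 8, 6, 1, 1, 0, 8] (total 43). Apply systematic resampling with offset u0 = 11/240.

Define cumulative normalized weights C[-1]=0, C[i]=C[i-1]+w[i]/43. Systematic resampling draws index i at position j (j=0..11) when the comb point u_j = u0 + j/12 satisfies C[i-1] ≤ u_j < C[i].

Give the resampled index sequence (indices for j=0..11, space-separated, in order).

C = [0, 1/43, 4/43, 12/43, 13/43, 19/43, 27/43, 33/43, 34/43, 35/43, 35/43, 1]
j=0: u_0=11/240 ∈ [1/43, 4/43) → index 2
j=1: u_1=31/240 ∈ [4/43, 12/43) → index 3
j=2: u_2=17/80 ∈ [4/43, 12/43) → index 3
j=3: u_3=71/240 ∈ [12/43, 13/43) → index 4
j=4: u_4=91/240 ∈ [13/43, 19/43) → index 5
j=5: u_5=37/80 ∈ [19/43, 27/43) → index 6
j=6: u_6=131/240 ∈ [19/43, 27/43) → index 6
j=7: u_7=151/240 ∈ [27/43, 33/43) → index 7
j=8: u_8=57/80 ∈ [27/43, 33/43) → index 7
j=9: u_9=191/240 ∈ [34/43, 35/43) → index 9
j=10: u_10=211/240 ∈ [35/43, 1) → index 11
j=11: u_11=77/80 ∈ [35/43, 1) → index 11

2 3 3 4 5 6 6 7 7 9 11 11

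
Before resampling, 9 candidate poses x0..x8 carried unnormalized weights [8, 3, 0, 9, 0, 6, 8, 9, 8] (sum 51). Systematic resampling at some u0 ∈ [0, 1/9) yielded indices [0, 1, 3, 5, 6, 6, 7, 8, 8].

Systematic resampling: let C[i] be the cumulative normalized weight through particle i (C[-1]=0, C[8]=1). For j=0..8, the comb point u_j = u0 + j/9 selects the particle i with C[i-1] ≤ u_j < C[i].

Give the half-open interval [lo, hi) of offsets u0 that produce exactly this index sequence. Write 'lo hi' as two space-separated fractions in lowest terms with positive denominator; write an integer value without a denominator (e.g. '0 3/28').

10/153 16/153

C = [8/51, 11/51, 11/51, 20/51, 20/51, 26/51, 2/3, 43/51, 1]
j=0 picked index 0: u0 ∈ [0, 8/51)
j=1 picked index 1: u0 ∈ [7/153, 16/153)
j=2 picked index 3: u0 ∈ [-1/153, 26/153)
j=3 picked index 5: u0 ∈ [1/17, 3/17)
j=4 picked index 6: u0 ∈ [10/153, 2/9)
j=5 picked index 6: u0 ∈ [-7/153, 1/9)
j=6 picked index 7: u0 ∈ [0, 3/17)
j=7 picked index 8: u0 ∈ [10/153, 2/9)
j=8 picked index 8: u0 ∈ [-7/153, 1/9)
intersection: [10/153, 16/153)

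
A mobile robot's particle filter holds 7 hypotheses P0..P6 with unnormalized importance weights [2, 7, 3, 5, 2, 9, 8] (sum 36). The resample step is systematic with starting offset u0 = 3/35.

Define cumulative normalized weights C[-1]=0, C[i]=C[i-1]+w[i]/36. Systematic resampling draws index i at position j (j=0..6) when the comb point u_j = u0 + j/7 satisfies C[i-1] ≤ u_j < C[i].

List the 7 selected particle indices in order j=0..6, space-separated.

1 1 3 4 5 6 6

C = [1/18, 1/4, 1/3, 17/36, 19/36, 7/9, 1]
j=0: u_0=3/35 ∈ [1/18, 1/4) → index 1
j=1: u_1=8/35 ∈ [1/18, 1/4) → index 1
j=2: u_2=13/35 ∈ [1/3, 17/36) → index 3
j=3: u_3=18/35 ∈ [17/36, 19/36) → index 4
j=4: u_4=23/35 ∈ [19/36, 7/9) → index 5
j=5: u_5=4/5 ∈ [7/9, 1) → index 6
j=6: u_6=33/35 ∈ [7/9, 1) → index 6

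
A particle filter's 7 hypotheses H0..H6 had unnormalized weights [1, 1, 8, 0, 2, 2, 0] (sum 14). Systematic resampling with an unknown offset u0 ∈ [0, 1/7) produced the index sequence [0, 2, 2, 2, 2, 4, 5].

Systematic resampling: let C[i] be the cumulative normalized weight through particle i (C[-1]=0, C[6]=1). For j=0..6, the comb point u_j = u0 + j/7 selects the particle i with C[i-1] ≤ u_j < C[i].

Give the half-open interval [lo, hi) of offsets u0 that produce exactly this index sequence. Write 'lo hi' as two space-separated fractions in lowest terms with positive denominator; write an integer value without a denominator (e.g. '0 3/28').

C = [1/14, 1/7, 5/7, 5/7, 6/7, 1, 1]
j=0 picked index 0: u0 ∈ [0, 1/14)
j=1 picked index 2: u0 ∈ [0, 4/7)
j=2 picked index 2: u0 ∈ [-1/7, 3/7)
j=3 picked index 2: u0 ∈ [-2/7, 2/7)
j=4 picked index 2: u0 ∈ [-3/7, 1/7)
j=5 picked index 4: u0 ∈ [0, 1/7)
j=6 picked index 5: u0 ∈ [0, 1/7)
intersection: [0, 1/14)

0 1/14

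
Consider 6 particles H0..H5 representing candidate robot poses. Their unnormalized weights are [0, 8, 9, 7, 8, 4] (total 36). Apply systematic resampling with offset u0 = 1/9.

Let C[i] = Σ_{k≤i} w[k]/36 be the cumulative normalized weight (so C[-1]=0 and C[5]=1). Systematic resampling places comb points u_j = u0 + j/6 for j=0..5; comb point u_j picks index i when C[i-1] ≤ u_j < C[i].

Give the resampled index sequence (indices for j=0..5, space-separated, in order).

C = [0, 2/9, 17/36, 2/3, 8/9, 1]
j=0: u_0=1/9 ∈ [0, 2/9) → index 1
j=1: u_1=5/18 ∈ [2/9, 17/36) → index 2
j=2: u_2=4/9 ∈ [2/9, 17/36) → index 2
j=3: u_3=11/18 ∈ [17/36, 2/3) → index 3
j=4: u_4=7/9 ∈ [2/3, 8/9) → index 4
j=5: u_5=17/18 ∈ [8/9, 1) → index 5

1 2 2 3 4 5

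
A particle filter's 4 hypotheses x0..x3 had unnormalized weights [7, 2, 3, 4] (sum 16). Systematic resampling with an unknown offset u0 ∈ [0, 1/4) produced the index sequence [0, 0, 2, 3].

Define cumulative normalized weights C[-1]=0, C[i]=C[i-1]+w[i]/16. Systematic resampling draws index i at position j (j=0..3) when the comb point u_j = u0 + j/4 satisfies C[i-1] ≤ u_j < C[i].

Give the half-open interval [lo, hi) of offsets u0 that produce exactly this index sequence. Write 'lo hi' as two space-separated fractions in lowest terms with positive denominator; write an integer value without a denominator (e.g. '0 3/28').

1/16 3/16

C = [7/16, 9/16, 3/4, 1]
j=0 picked index 0: u0 ∈ [0, 7/16)
j=1 picked index 0: u0 ∈ [-1/4, 3/16)
j=2 picked index 2: u0 ∈ [1/16, 1/4)
j=3 picked index 3: u0 ∈ [0, 1/4)
intersection: [1/16, 3/16)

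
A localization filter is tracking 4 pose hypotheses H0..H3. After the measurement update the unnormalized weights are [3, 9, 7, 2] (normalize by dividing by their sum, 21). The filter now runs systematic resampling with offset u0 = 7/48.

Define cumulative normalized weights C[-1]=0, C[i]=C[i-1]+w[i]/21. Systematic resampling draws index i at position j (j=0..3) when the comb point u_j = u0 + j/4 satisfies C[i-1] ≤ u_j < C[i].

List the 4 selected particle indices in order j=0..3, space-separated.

C = [1/7, 4/7, 19/21, 1]
j=0: u_0=7/48 ∈ [1/7, 4/7) → index 1
j=1: u_1=19/48 ∈ [1/7, 4/7) → index 1
j=2: u_2=31/48 ∈ [4/7, 19/21) → index 2
j=3: u_3=43/48 ∈ [4/7, 19/21) → index 2

1 1 2 2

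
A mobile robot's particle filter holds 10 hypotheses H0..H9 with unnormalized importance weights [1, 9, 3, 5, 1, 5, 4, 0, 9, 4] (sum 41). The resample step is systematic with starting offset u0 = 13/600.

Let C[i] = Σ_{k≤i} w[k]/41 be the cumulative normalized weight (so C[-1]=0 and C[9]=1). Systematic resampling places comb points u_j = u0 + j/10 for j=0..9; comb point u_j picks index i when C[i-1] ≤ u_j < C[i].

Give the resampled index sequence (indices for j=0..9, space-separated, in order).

0 1 1 3 3 5 6 8 8 9

C = [1/41, 10/41, 13/41, 18/41, 19/41, 24/41, 28/41, 28/41, 37/41, 1]
j=0: u_0=13/600 ∈ [0, 1/41) → index 0
j=1: u_1=73/600 ∈ [1/41, 10/41) → index 1
j=2: u_2=133/600 ∈ [1/41, 10/41) → index 1
j=3: u_3=193/600 ∈ [13/41, 18/41) → index 3
j=4: u_4=253/600 ∈ [13/41, 18/41) → index 3
j=5: u_5=313/600 ∈ [19/41, 24/41) → index 5
j=6: u_6=373/600 ∈ [24/41, 28/41) → index 6
j=7: u_7=433/600 ∈ [28/41, 37/41) → index 8
j=8: u_8=493/600 ∈ [28/41, 37/41) → index 8
j=9: u_9=553/600 ∈ [37/41, 1) → index 9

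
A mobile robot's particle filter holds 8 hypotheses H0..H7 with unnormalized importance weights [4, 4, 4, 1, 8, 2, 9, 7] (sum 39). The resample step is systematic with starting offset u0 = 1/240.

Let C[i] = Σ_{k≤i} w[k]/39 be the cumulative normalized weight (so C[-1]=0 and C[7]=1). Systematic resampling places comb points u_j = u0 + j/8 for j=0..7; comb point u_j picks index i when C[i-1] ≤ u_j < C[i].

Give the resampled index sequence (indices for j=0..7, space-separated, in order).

C = [4/39, 8/39, 4/13, 1/3, 7/13, 23/39, 32/39, 1]
j=0: u_0=1/240 ∈ [0, 4/39) → index 0
j=1: u_1=31/240 ∈ [4/39, 8/39) → index 1
j=2: u_2=61/240 ∈ [8/39, 4/13) → index 2
j=3: u_3=91/240 ∈ [1/3, 7/13) → index 4
j=4: u_4=121/240 ∈ [1/3, 7/13) → index 4
j=5: u_5=151/240 ∈ [23/39, 32/39) → index 6
j=6: u_6=181/240 ∈ [23/39, 32/39) → index 6
j=7: u_7=211/240 ∈ [32/39, 1) → index 7

0 1 2 4 4 6 6 7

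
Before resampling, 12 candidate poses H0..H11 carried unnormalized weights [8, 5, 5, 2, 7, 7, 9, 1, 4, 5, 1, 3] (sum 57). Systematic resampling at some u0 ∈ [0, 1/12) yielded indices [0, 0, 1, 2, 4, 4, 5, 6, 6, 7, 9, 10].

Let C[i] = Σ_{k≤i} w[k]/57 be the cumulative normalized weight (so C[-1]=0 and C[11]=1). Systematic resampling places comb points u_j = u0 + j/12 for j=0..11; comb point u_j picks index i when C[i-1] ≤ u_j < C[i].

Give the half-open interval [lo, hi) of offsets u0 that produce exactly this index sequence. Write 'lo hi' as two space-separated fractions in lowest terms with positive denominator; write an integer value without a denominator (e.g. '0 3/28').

1/57 5/228

C = [8/57, 13/57, 6/19, 20/57, 9/19, 34/57, 43/57, 44/57, 16/19, 53/57, 18/19, 1]
j=0 picked index 0: u0 ∈ [0, 8/57)
j=1 picked index 0: u0 ∈ [-1/12, 13/228)
j=2 picked index 1: u0 ∈ [-1/38, 7/114)
j=3 picked index 2: u0 ∈ [-5/228, 5/76)
j=4 picked index 4: u0 ∈ [1/57, 8/57)
j=5 picked index 4: u0 ∈ [-5/76, 13/228)
j=6 picked index 5: u0 ∈ [-1/38, 11/114)
j=7 picked index 6: u0 ∈ [1/76, 13/76)
j=8 picked index 6: u0 ∈ [-4/57, 5/57)
j=9 picked index 7: u0 ∈ [1/228, 5/228)
j=10 picked index 9: u0 ∈ [1/114, 11/114)
j=11 picked index 10: u0 ∈ [1/76, 7/228)
intersection: [1/57, 5/228)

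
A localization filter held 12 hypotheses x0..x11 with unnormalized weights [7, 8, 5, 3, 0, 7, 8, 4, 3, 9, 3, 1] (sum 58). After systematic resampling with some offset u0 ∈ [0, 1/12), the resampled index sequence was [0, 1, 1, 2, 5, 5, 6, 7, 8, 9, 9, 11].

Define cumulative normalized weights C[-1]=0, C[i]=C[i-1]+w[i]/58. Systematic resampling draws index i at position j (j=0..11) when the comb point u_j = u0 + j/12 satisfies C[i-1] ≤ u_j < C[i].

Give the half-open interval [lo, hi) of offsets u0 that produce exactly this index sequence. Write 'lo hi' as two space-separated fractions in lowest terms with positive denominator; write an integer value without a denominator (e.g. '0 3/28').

25/348 1/12

C = [7/58, 15/58, 10/29, 23/58, 23/58, 15/29, 19/29, 21/29, 45/58, 27/29, 57/58, 1]
j=0 picked index 0: u0 ∈ [0, 7/58)
j=1 picked index 1: u0 ∈ [13/348, 61/348)
j=2 picked index 1: u0 ∈ [-4/87, 8/87)
j=3 picked index 2: u0 ∈ [1/116, 11/116)
j=4 picked index 5: u0 ∈ [11/174, 16/87)
j=5 picked index 5: u0 ∈ [-7/348, 35/348)
j=6 picked index 6: u0 ∈ [1/58, 9/58)
j=7 picked index 7: u0 ∈ [25/348, 49/348)
j=8 picked index 8: u0 ∈ [5/87, 19/174)
j=9 picked index 9: u0 ∈ [3/116, 21/116)
j=10 picked index 9: u0 ∈ [-5/87, 17/174)
j=11 picked index 11: u0 ∈ [23/348, 1/12)
intersection: [25/348, 1/12)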